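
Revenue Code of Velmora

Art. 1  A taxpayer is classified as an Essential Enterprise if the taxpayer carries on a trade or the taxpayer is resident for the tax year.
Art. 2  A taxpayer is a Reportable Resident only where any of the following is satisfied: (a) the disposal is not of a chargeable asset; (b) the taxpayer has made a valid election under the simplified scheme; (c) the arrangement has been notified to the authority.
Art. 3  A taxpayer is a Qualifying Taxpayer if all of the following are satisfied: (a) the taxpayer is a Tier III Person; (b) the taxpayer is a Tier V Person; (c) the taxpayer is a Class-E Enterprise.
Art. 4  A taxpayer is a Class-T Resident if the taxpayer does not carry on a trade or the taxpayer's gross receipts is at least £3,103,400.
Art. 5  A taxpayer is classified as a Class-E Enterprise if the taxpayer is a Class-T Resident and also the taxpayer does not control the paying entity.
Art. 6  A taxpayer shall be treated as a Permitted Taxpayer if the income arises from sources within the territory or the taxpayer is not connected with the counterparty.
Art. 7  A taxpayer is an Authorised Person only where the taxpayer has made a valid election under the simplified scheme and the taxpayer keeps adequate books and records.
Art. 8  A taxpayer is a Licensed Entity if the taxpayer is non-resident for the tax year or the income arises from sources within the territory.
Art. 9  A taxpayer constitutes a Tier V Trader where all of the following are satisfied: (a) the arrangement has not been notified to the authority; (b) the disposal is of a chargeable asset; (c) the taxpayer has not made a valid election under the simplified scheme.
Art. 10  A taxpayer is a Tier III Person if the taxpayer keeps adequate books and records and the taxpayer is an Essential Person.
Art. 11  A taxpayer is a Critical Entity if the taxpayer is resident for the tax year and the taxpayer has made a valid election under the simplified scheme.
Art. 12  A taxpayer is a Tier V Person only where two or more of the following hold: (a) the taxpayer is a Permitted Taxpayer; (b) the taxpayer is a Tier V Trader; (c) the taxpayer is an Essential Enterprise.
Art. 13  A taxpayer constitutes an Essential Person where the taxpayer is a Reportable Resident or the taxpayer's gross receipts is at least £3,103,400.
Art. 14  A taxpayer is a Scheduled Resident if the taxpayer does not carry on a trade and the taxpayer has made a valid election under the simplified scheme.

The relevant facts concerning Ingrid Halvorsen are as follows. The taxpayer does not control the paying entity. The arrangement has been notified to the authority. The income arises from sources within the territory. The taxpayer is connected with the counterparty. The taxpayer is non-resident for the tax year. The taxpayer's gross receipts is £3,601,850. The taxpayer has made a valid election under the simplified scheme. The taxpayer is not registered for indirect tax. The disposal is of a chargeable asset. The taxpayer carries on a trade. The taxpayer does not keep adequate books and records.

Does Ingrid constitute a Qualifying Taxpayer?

Under article 2: the disposal is not of a chargeable asset? no; or the taxpayer has made a valid election under the simplified scheme? yes; or the arrangement has been notified to the authority? yes. So the taxpayer is a Reportable Resident.
Under article 13: Reportable Resident (article 2)? yes; or taxpayer's gross receipts: £3,601,850 ≥ £3,103,400? yes. So the taxpayer is an Essential Person.
Under article 10: the taxpayer keeps adequate books and records? no; and Essential Person (article 13)? yes. So the taxpayer is not a Tier III Person.
Under article 6: the income arises from sources within the territory? yes; or the taxpayer is not connected with the counterparty? no. So the taxpayer is a Permitted Taxpayer.
Under article 9: the arrangement has not been notified to the authority? no; and the disposal is of a chargeable asset? yes; and the taxpayer has not made a valid election under the simplified scheme? no. So the taxpayer is not a Tier V Trader.
Under article 1: the taxpayer carries on a trade? yes; or the taxpayer is resident for the tax year? no. So the taxpayer is an Essential Enterprise.
Under article 12: Permitted Taxpayer (article 6)? yes; Tier V Trader (article 9)? no; Essential Enterprise (article 1)? yes — 2 of 3 hold (need ≥2) → satisfied.
Under article 4: the taxpayer does not carry on a trade? no; or taxpayer's gross receipts: £3,601,850 ≥ £3,103,400? yes. So the taxpayer is a Class-T Resident.
Under article 5: Class-T Resident (article 4)? yes; and the taxpayer does not control the paying entity? yes. So the taxpayer is a Class-E Enterprise.
Under article 3: Tier III Person (article 10)? no; and Tier V Person (article 12)? yes; and Class-E Enterprise (article 5)? yes. So the taxpayer is not a Qualifying Taxpayer.

No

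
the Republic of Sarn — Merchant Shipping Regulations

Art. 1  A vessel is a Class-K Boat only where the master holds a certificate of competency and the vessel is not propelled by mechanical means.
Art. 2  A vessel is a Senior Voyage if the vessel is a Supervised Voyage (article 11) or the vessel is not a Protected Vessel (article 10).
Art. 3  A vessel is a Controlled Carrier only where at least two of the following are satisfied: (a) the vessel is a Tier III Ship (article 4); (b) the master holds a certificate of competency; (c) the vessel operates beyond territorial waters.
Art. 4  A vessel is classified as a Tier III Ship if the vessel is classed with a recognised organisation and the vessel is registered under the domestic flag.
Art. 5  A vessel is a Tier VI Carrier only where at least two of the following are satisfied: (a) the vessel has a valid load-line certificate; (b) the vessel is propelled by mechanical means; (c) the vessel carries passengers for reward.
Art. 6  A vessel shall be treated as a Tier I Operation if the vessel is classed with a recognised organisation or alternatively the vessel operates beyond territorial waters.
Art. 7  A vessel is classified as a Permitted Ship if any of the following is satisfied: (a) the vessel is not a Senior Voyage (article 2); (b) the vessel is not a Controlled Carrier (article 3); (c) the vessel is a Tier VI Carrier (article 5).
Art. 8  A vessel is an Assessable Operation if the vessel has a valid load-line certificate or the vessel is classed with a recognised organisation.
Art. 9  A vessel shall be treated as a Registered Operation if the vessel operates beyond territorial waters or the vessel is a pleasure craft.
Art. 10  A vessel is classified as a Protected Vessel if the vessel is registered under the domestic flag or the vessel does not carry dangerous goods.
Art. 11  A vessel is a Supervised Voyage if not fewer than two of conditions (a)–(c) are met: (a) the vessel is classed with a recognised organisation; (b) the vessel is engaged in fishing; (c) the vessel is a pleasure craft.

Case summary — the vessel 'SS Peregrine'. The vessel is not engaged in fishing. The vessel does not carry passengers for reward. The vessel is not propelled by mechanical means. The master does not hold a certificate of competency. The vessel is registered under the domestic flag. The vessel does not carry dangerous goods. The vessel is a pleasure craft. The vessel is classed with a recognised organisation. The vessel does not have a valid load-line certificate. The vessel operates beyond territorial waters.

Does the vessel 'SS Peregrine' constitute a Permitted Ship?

article 11 — Supervised Voyage: the vessel is classed with a recognised organisation? yes; the vessel is engaged in fishing? no; the vessel is a pleasure craft? yes — 2 of 3 hold (need ≥2) → satisfied.
article 10 — Protected Vessel: [the vessel is registered under the domestic flag? yes] OR [the vessel does not carry dangerous goods? yes] → satisfied.
article 2 — Senior Voyage: [Supervised Voyage (article 11)? yes] OR [not a Protected Vessel (article 10)? no] → satisfied.
article 4 — Tier III Ship: [the vessel is classed with a recognised organisation? yes] AND [the vessel is registered under the domestic flag? yes] → satisfied.
article 3 — Controlled Carrier: Tier III Ship (article 4)? yes; the master holds a certificate of competency? no; the vessel operates beyond territorial waters? yes — 2 of 3 hold (need ≥2) → satisfied.
article 5 — Tier VI Carrier: the vessel has a valid load-line certificate? no; the vessel is propelled by mechanical means? no; the vessel carries passengers for reward? no — 0 of 3 hold (need ≥2) → not satisfied.
article 7 — Permitted Ship: [not a Senior Voyage (article 2)? no] OR [not a Controlled Carrier (article 3)? no] OR [Tier VI Carrier (article 5)? no] → not satisfied.

No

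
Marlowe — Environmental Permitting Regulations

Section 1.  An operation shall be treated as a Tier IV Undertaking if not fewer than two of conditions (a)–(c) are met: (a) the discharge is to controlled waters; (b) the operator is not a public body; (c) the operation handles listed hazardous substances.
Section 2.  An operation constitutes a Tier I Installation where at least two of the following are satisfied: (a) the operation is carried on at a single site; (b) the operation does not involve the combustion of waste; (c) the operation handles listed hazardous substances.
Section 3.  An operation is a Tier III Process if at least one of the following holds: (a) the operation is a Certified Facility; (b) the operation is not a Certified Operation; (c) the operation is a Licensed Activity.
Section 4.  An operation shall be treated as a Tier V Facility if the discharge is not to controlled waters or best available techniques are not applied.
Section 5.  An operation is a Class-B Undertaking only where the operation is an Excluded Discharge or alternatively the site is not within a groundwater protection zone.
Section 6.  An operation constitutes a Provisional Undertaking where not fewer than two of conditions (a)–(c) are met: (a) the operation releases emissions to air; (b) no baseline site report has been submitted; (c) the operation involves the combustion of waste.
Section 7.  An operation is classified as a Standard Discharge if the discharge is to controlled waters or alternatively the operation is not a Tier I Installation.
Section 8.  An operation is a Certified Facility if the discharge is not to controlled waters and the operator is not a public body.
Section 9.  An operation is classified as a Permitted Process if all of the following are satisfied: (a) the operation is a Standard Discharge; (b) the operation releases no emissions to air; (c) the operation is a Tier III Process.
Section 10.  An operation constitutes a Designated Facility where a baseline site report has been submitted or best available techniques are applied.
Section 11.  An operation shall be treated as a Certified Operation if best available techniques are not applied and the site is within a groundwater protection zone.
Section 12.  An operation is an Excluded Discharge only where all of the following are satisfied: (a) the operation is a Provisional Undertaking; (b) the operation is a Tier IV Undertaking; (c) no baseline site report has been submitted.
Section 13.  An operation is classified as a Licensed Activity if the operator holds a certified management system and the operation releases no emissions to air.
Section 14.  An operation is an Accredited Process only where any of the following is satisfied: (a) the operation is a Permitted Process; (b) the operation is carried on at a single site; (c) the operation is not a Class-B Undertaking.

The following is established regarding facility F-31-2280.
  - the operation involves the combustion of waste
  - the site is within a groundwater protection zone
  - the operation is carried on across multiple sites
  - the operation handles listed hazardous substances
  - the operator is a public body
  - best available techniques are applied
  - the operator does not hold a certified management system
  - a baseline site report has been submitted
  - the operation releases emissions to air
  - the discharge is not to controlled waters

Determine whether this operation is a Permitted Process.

section 2 — Tier I Installation: the operation is carried on at a single site? no; the operation does not involve the combustion of waste? no; the operation handles listed hazardous substances? yes — 1 of 3 hold (need ≥2) → not satisfied.
section 7 — Standard Discharge: [the discharge is to controlled waters? no] OR [not a Tier I Installation (section 2)? yes] → satisfied.
section 8 — Certified Facility: [the discharge is not to controlled waters? yes] AND [the operator is not a public body? no] → not satisfied.
section 11 — Certified Operation: [best available techniques are not applied? no] AND [the site is within a groundwater protection zone? yes] → not satisfied.
section 13 — Licensed Activity: [the operator holds a certified management system? no] AND [the operation releases no emissions to air? no] → not satisfied.
section 3 — Tier III Process: [Certified Facility (section 8)? no] OR [not a Certified Operation (section 11)? yes] OR [Licensed Activity (section 13)? no] → satisfied.
section 9 — Permitted Process: [Standard Discharge (section 7)? yes] AND [the operation releases no emissions to air? no] AND [Tier III Process (section 3)? yes] → not satisfied.

No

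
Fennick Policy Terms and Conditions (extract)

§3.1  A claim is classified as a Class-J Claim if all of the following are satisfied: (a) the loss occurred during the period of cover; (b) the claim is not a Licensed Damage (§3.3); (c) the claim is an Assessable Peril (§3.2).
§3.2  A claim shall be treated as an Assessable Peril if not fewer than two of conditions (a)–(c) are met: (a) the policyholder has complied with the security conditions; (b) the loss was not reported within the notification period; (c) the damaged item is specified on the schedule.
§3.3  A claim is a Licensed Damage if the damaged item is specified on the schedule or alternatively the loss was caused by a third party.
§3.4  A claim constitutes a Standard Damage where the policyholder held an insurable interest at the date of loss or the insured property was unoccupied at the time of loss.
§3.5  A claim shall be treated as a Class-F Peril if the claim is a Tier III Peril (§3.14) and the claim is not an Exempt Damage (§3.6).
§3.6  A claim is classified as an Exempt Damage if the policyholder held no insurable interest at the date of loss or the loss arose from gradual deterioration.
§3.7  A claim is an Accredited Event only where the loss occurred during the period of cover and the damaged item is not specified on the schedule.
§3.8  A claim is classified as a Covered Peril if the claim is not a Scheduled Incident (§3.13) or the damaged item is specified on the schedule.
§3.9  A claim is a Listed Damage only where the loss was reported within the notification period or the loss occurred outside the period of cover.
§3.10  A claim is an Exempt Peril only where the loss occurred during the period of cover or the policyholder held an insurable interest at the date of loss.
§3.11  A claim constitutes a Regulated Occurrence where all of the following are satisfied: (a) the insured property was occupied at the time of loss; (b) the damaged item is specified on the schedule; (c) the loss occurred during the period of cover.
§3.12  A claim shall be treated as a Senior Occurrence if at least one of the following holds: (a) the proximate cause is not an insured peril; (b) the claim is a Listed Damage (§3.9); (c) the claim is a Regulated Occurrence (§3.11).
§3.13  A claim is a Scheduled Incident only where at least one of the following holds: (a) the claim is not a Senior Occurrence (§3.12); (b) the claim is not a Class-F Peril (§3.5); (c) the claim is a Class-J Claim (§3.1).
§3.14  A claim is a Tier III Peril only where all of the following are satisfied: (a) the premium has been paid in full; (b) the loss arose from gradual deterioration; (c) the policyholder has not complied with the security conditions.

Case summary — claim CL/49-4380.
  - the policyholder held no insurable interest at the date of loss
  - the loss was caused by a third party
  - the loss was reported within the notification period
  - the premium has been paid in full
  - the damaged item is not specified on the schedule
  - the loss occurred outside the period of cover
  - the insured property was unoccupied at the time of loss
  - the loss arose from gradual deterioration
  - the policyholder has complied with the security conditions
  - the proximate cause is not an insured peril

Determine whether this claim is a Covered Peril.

Under §3.9: the loss was reported within the notification period? yes; or the loss occurred outside the period of cover? yes. So the claim is a Listed Damage.
Under §3.11: the insured property was occupied at the time of loss? no; and the damaged item is specified on the schedule? no; and the loss occurred during the period of cover? no. So the claim is not a Regulated Occurrence.
Under §3.12: the proximate cause is not an insured peril? yes; or Listed Damage (§3.9)? yes; or Regulated Occurrence (§3.11)? no. So the claim is a Senior Occurrence.
Under §3.14: the premium has been paid in full? yes; and the loss arose from gradual deterioration? yes; and the policyholder has not complied with the security conditions? no. So the claim is not a Tier III Peril.
Under §3.6: the policyholder held no insurable interest at the date of loss? yes; or the loss arose from gradual deterioration? yes. So the claim is an Exempt Damage.
Under §3.5: Tier III Peril (§3.14)? no; and not an Exempt Damage (§3.6)? no. So the claim is not a Class-F Peril.
Under §3.3: the damaged item is specified on the schedule? no; or the loss was caused by a third party? yes. So the claim is a Licensed Damage.
Under §3.2: the policyholder has complied with the security conditions? yes; the loss was not reported within the notification period? no; the damaged item is specified on the schedule? no — 1 of 3 hold (need ≥2) → not satisfied.
Under §3.1: the loss occurred during the period of cover? no; and not a Licensed Damage (§3.3)? no; and Assessable Peril (§3.2)? no. So the claim is not a Class-J Claim.
Under §3.13: not a Senior Occurrence (§3.12)? no; or not a Class-F Peril (§3.5)? yes; or Class-J Claim (§3.1)? no. So the claim is a Scheduled Incident.
Under §3.8: not a Scheduled Incident (§3.13)? no; or the damaged item is specified on the schedule? no. So the claim is not a Covered Peril.

No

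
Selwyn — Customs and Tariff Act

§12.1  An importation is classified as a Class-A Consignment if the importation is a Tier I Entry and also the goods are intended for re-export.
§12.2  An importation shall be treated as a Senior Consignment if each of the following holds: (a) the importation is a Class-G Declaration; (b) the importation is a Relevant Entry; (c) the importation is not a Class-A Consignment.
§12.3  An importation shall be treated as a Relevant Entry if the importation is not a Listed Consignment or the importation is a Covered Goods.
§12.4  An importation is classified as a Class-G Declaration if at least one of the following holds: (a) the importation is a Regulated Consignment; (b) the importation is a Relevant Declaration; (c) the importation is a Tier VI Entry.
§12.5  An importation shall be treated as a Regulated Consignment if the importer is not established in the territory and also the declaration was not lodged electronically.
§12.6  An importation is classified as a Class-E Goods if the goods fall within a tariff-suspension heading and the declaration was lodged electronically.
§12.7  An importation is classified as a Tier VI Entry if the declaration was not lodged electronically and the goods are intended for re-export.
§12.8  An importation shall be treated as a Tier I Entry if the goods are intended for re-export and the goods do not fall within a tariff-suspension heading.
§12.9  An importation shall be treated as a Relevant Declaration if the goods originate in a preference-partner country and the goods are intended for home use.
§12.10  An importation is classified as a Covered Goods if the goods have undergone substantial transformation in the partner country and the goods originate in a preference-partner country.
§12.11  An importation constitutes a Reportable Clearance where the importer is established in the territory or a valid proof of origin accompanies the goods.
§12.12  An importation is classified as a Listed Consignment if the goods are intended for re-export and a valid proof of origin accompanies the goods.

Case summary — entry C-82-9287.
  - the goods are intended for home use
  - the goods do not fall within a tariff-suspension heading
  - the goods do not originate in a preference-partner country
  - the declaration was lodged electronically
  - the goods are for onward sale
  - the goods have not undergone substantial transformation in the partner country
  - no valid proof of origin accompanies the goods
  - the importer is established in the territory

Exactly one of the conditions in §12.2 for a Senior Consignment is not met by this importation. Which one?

§12.5 — Regulated Consignment: [the importer is not established in the territory? no] AND [the declaration was not lodged electronically? no] → not satisfied.
§12.9 — Relevant Declaration: [the goods originate in a preference-partner country? no] AND [the goods are intended for home use? yes] → not satisfied.
§12.7 — Tier VI Entry: [the declaration was not lodged electronically? no] AND [the goods are intended for re-export? no] → not satisfied.
§12.4 — Class-G Declaration: [Regulated Consignment (§12.5)? no] OR [Relevant Declaration (§12.9)? no] OR [Tier VI Entry (§12.7)? no] → not satisfied.
§12.12 — Listed Consignment: [the goods are intended for re-export? no] AND [a valid proof of origin accompanies the goods? no] → not satisfied.
§12.10 — Covered Goods: [the goods have undergone substantial transformation in the partner country? no] AND [the goods originate in a preference-partner country? no] → not satisfied.
§12.3 — Relevant Entry: [not a Listed Consignment (§12.12)? yes] OR [Covered Goods (§12.10)? no] → satisfied.
§12.8 — Tier I Entry: [the goods are intended for re-export? no] AND [the goods do not fall within a tariff-suspension heading? yes] → not satisfied.
§12.1 — Class-A Consignment: [Tier I Entry (§12.8)? no] AND [the goods are intended for re-export? no] → not satisfied.
§12.2 — Senior Consignment: [Class-G Declaration (§12.4)? no] AND [Relevant Entry (§12.3)? yes] AND [not a Class-A Consignment (§12.1)? yes] → not satisfied.

Class-G Declaration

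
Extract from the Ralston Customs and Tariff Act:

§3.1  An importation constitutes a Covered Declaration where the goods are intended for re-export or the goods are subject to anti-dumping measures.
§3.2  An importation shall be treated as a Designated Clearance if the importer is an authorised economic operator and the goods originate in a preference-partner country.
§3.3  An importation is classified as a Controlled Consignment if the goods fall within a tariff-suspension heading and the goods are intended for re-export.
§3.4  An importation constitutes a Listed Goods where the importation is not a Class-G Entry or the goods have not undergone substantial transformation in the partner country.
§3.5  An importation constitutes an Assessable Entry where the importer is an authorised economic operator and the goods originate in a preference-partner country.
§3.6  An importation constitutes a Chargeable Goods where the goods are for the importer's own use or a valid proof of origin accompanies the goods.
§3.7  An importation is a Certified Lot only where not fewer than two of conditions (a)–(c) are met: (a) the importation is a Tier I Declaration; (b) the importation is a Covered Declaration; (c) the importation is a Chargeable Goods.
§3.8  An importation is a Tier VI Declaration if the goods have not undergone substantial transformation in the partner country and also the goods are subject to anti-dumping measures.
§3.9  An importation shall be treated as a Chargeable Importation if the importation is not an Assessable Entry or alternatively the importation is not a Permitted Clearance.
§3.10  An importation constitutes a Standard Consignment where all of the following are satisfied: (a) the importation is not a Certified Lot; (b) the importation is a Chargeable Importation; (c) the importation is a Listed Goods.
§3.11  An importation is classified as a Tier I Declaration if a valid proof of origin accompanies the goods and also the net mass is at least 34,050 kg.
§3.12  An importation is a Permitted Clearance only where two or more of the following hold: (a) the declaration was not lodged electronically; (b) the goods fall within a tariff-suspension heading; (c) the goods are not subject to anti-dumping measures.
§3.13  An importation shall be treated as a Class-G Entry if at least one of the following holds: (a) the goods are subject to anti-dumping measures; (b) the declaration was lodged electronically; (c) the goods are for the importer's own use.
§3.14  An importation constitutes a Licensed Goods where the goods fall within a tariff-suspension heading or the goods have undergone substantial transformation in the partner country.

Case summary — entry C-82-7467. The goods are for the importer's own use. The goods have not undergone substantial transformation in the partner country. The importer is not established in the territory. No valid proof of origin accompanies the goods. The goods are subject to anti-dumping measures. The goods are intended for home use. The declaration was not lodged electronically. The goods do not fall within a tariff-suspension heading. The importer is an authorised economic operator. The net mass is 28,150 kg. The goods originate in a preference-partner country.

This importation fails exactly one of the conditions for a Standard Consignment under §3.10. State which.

Certified Lot

§3.11 — Tier I Declaration: [a valid proof of origin accompanies the goods? no] AND [net mass: 28,150 kg ≥ 34,050 kg? no] → not satisfied.
§3.1 — Covered Declaration: [the goods are intended for re-export? no] OR [the goods are subject to anti-dumping measures? yes] → satisfied.
§3.6 — Chargeable Goods: [the goods are for the importer's own use? yes] OR [a valid proof of origin accompanies the goods? no] → satisfied.
§3.7 — Certified Lot: Tier I Declaration (§3.11)? no; Covered Declaration (§3.1)? yes; Chargeable Goods (§3.6)? yes — 2 of 3 hold (need ≥2) → satisfied.
§3.5 — Assessable Entry: [the importer is an authorised economic operator? yes] AND [the goods originate in a preference-partner country? yes] → satisfied.
§3.12 — Permitted Clearance: the declaration was not lodged electronically? yes; the goods fall within a tariff-suspension heading? no; the goods are not subject to anti-dumping measures? no — 1 of 3 hold (need ≥2) → not satisfied.
§3.9 — Chargeable Importation: [not an Assessable Entry (§3.5)? no] OR [not a Permitted Clearance (§3.12)? yes] → satisfied.
§3.13 — Class-G Entry: [the goods are subject to anti-dumping measures? yes] OR [the declaration was lodged electronically? no] OR [the goods are for the importer's own use? yes] → satisfied.
§3.4 — Listed Goods: [not a Class-G Entry (§3.13)? no] OR [the goods have not undergone substantial transformation in the partner country? yes] → satisfied.
§3.10 — Standard Consignment: [not a Certified Lot (§3.7)? no] AND [Chargeable Importation (§3.9)? yes] AND [Listed Goods (§3.4)? yes] → not satisfied.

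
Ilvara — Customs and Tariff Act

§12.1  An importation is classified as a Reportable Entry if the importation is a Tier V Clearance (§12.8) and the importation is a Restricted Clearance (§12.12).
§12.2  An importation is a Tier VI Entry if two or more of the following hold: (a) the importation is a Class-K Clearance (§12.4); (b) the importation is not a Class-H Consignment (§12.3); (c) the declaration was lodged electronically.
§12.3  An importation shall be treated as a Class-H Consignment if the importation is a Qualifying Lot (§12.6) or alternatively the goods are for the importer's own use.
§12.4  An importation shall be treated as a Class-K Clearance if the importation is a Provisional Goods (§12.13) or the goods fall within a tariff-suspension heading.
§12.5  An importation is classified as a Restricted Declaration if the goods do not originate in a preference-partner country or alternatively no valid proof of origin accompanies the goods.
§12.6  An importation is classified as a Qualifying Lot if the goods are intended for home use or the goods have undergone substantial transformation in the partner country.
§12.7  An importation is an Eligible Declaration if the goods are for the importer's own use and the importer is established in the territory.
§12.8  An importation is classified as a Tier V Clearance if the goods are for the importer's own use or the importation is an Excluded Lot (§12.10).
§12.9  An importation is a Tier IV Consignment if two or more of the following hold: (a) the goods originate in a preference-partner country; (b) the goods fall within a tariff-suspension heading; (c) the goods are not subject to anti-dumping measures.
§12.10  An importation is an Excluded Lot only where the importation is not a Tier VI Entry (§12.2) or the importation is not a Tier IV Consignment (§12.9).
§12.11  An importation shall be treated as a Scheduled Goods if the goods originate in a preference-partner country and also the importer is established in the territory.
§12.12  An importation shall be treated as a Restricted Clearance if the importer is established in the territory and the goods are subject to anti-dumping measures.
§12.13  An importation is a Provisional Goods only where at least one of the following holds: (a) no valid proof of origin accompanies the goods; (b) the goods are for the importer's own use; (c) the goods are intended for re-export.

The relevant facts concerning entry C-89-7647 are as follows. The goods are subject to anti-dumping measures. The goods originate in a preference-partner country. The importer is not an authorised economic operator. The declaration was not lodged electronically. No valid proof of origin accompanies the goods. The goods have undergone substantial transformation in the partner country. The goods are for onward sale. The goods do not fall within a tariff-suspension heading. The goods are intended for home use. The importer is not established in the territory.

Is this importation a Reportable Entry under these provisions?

No

§12.13 — Provisional Goods: [no valid proof of origin accompanies the goods? yes] OR [the goods are for the importer's own use? no] OR [the goods are intended for re-export? no] → satisfied.
§12.4 — Class-K Clearance: [Provisional Goods (§12.13)? yes] OR [the goods fall within a tariff-suspension heading? no] → satisfied.
§12.6 — Qualifying Lot: [the goods are intended for home use? yes] OR [the goods have undergone substantial transformation in the partner country? yes] → satisfied.
§12.3 — Class-H Consignment: [Qualifying Lot (§12.6)? yes] OR [the goods are for the importer's own use? no] → satisfied.
§12.2 — Tier VI Entry: Class-K Clearance (§12.4)? yes; not a Class-H Consignment (§12.3)? no; the declaration was lodged electronically? no — 1 of 3 hold (need ≥2) → not satisfied.
§12.9 — Tier IV Consignment: the goods originate in a preference-partner country? yes; the goods fall within a tariff-suspension heading? no; the goods are not subject to anti-dumping measures? no — 1 of 3 hold (need ≥2) → not satisfied.
§12.10 — Excluded Lot: [not a Tier VI Entry (§12.2)? yes] OR [not a Tier IV Consignment (§12.9)? yes] → satisfied.
§12.8 — Tier V Clearance: [the goods are for the importer's own use? no] OR [Excluded Lot (§12.10)? yes] → satisfied.
§12.12 — Restricted Clearance: [the importer is established in the territory? no] AND [the goods are subject to anti-dumping measures? yes] → not satisfied.
§12.1 — Reportable Entry: [Tier V Clearance (§12.8)? yes] AND [Restricted Clearance (§12.12)? no] → not satisfied.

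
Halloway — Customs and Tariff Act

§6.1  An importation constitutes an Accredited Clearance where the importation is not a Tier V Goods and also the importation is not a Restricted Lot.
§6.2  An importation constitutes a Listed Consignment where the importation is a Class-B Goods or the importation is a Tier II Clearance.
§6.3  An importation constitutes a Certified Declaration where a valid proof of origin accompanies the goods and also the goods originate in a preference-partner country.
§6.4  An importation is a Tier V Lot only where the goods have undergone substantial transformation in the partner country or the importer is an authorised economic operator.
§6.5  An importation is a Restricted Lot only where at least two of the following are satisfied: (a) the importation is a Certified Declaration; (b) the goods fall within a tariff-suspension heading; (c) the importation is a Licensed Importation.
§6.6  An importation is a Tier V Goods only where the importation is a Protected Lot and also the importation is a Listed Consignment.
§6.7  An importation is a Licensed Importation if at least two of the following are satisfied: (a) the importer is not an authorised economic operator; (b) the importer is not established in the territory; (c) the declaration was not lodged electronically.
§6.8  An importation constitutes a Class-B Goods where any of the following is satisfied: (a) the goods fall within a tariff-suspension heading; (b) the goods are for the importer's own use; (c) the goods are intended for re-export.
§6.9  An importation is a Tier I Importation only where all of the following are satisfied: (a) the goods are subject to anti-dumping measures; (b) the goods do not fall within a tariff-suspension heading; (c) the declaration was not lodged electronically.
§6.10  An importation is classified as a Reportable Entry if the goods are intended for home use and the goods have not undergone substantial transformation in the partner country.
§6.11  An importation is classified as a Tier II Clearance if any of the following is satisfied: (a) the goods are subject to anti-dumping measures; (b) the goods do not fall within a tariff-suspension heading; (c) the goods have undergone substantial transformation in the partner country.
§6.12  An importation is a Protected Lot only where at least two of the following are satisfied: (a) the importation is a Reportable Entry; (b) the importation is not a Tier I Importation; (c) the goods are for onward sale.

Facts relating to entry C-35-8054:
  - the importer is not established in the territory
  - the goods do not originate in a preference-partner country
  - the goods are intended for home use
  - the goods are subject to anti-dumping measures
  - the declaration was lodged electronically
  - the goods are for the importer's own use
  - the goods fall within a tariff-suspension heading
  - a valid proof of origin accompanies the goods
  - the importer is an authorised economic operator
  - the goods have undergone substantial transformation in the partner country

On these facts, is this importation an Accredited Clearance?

Yes

§6.10 — Reportable Entry: [the goods are intended for home use? yes] AND [the goods have not undergone substantial transformation in the partner country? no] → not satisfied.
§6.9 — Tier I Importation: [the goods are subject to anti-dumping measures? yes] AND [the goods do not fall within a tariff-suspension heading? no] AND [the declaration was not lodged electronically? no] → not satisfied.
§6.12 — Protected Lot: Reportable Entry (§6.10)? no; not a Tier I Importation (§6.9)? yes; the goods are for onward sale? no — 1 of 3 hold (need ≥2) → not satisfied.
§6.8 — Class-B Goods: [the goods fall within a tariff-suspension heading? yes] OR [the goods are for the importer's own use? yes] OR [the goods are intended for re-export? no] → satisfied.
§6.11 — Tier II Clearance: [the goods are subject to anti-dumping measures? yes] OR [the goods do not fall within a tariff-suspension heading? no] OR [the goods have undergone substantial transformation in the partner country? yes] → satisfied.
§6.2 — Listed Consignment: [Class-B Goods (§6.8)? yes] OR [Tier II Clearance (§6.11)? yes] → satisfied.
§6.6 — Tier V Goods: [Protected Lot (§6.12)? no] AND [Listed Consignment (§6.2)? yes] → not satisfied.
§6.3 — Certified Declaration: [a valid proof of origin accompanies the goods? yes] AND [the goods originate in a preference-partner country? no] → not satisfied.
§6.7 — Licensed Importation: the importer is not an authorised economic operator? no; the importer is not established in the territory? yes; the declaration was not lodged electronically? no — 1 of 3 hold (need ≥2) → not satisfied.
§6.5 — Restricted Lot: Certified Declaration (§6.3)? no; the goods fall within a tariff-suspension heading? yes; Licensed Importation (§6.7)? no — 1 of 3 hold (need ≥2) → not satisfied.
§6.1 — Accredited Clearance: [not a Tier V Goods (§6.6)? yes] AND [not a Restricted Lot (§6.5)? yes] → satisfied.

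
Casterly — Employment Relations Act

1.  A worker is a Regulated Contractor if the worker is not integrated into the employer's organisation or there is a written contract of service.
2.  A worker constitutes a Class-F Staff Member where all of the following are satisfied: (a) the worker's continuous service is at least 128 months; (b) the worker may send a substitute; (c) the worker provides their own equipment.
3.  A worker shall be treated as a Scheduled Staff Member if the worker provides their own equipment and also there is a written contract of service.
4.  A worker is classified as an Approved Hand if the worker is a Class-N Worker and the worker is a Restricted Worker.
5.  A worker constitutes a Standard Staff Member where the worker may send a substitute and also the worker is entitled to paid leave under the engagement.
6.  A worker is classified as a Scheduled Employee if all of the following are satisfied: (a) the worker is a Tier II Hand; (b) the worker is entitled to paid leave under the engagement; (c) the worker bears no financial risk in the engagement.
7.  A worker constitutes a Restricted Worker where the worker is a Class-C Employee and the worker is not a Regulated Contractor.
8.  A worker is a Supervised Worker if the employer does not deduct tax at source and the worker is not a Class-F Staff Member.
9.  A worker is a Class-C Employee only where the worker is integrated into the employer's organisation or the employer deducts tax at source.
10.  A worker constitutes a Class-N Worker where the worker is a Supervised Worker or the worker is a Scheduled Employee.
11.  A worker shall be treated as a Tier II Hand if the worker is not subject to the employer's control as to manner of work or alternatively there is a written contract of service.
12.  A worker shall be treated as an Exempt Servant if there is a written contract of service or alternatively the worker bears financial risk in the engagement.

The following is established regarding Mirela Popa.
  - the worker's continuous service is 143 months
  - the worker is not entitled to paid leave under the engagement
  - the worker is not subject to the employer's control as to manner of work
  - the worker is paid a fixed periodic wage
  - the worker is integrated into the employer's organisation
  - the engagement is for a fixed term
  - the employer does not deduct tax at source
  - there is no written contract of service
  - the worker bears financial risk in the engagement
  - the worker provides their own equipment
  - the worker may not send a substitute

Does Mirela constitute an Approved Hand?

paragraph 2 — Class-F Staff Member: [worker's continuous service: 143 months ≥ 128 months? yes] AND [the worker may send a substitute? no] AND [the worker provides their own equipment? yes] → not satisfied.
paragraph 8 — Supervised Worker: [the employer does not deduct tax at source? yes] AND [not a Class-F Staff Member (paragraph 2)? yes] → satisfied.
paragraph 11 — Tier II Hand: [the worker is not subject to the employer's control as to manner of work? yes] OR [there is a written contract of service? no] → satisfied.
paragraph 6 — Scheduled Employee: [Tier II Hand (paragraph 11)? yes] AND [the worker is entitled to paid leave under the engagement? no] AND [the worker bears no financial risk in the engagement? no] → not satisfied.
paragraph 10 — Class-N Worker: [Supervised Worker (paragraph 8)? yes] OR [Scheduled Employee (paragraph 6)? no] → satisfied.
paragraph 9 — Class-C Employee: [the worker is integrated into the employer's organisation? yes] OR [the employer deducts tax at source? no] → satisfied.
paragraph 1 — Regulated Contractor: [the worker is not integrated into the employer's organisation? no] OR [there is a written contract of service? no] → not satisfied.
paragraph 7 — Restricted Worker: [Class-C Employee (paragraph 9)? yes] AND [not a Regulated Contractor (paragraph 1)? yes] → satisfied.
paragraph 4 — Approved Hand: [Class-N Worker (paragraph 10)? yes] AND [Restricted Worker (paragraph 7)? yes] → satisfied.

Yes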